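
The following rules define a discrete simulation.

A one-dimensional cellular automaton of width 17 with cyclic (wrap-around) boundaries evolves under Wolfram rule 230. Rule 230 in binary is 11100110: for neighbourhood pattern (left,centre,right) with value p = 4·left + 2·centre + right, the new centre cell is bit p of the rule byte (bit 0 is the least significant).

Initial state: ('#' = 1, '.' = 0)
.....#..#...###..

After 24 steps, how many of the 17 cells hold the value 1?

k=0  .....#..#...###..
k=1  ....##.##..#.##..
k=2  ...#.##.#.###.#..
k=3  ..###.####.####..
k=4  .#.###.####.###..
k=5  ###.###.####.##..
k=6  .###.###.####.#.#
k=7  #.###.###.#######
k=8  ##.###.###.######
k=9  ###.###.###.#####
k=10  ####.###.###.####
k=11  #####.###.###.###
k=12  ######.###.###.##
k=13  #######.###.###.#
k=14  ########.###.###.
k=15  .########.###.###
k=16  #.########.###.##
k=17  ##.########.###.#
k=18  ###.########.###.
k=19  .###.########.###
k=20  #.###.########.##
k=21  ##.###.########.#
k=22  ###.###.########.
k=23  .###.###.########
k=24  #.###.###.#######

14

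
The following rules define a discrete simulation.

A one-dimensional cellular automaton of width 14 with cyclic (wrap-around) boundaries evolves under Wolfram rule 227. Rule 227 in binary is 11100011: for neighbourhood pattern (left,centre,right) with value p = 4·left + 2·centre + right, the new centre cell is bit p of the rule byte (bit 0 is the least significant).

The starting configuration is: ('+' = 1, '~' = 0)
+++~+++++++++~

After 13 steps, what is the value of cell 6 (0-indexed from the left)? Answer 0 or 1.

1

k=0  +++~+++++++++~
k=1  ~+++~+++++++++
k=2  +~+++~++++++++
k=3  ++~+++~+++++++
k=4  +++~+++~++++++
k=5  ++++~+++~+++++
k=6  +++++~+++~++++
k=7  ++++++~+++~+++
k=8  +++++++~+++~++
k=9  ++++++++~+++~+
k=10  +++++++++~+++~
k=11  ~+++++++++~+++
k=12  +~+++++++++~++
k=13  ++~+++++++++~+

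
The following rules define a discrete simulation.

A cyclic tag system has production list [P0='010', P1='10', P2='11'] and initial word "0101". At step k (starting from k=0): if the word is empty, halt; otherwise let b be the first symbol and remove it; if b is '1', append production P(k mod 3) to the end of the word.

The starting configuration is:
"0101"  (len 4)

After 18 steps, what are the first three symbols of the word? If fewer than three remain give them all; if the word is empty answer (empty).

111

t=0: "0101"  (len 4)
t=1: "101"  (len 3)
t=2: "0110"  (len 4)
t=3: "110"  (len 3)
t=4: "10010"  (len 5)
t=5: "001010"  (len 6)
t=6: "01010"  (len 5)
t=7: "1010"  (len 4)
t=8: "01010"  (len 5)
t=9: "1010"  (len 4)
t=10: "010010"  (len 6)
t=11: "10010"  (len 5)
t=12: "001011"  (len 6)
t=13: "01011"  (len 5)
t=14: "1011"  (len 4)
t=15: "01111"  (len 5)
t=16: "1111"  (len 4)
t=17: "11110"  (len 5)
t=18: "111011"  (len 6)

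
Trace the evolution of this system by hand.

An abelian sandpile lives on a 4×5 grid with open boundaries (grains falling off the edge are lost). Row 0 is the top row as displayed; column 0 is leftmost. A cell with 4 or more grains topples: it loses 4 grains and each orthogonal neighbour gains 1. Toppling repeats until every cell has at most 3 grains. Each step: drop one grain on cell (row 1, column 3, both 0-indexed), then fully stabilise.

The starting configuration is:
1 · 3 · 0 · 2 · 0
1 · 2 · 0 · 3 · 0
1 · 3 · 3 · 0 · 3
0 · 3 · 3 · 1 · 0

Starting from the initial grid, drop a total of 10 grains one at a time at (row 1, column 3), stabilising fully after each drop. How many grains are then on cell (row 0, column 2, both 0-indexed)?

gen 0: 1 · 3 · 0 · 2 · 0
1 · 2 · 0 · 3 · 0
1 · 3 · 3 · 0 · 3
0 · 3 · 3 · 1 · 0
gen 1: 1 · 3 · 0 · 3 · 0
1 · 2 · 1 · 0 · 1
1 · 3 · 3 · 1 · 3
0 · 3 · 3 · 1 · 0
gen 2: 1 · 3 · 0 · 3 · 0
1 · 2 · 1 · 1 · 1
1 · 3 · 3 · 1 · 3
0 · 3 · 3 · 1 · 0
gen 3: 1 · 3 · 0 · 3 · 0
1 · 2 · 1 · 2 · 1
1 · 3 · 3 · 1 · 3
0 · 3 · 3 · 1 · 0
gen 4: 1 · 3 · 0 · 3 · 0
1 · 2 · 1 · 3 · 1
1 · 3 · 3 · 1 · 3
0 · 3 · 3 · 1 · 0
gen 5: 1 · 3 · 1 · 0 · 1
1 · 2 · 2 · 1 · 2
1 · 3 · 3 · 2 · 3
0 · 3 · 3 · 1 · 0
gen 6: 1 · 3 · 1 · 0 · 1
1 · 2 · 2 · 2 · 2
1 · 3 · 3 · 2 · 3
0 · 3 · 3 · 1 · 0
gen 7: 1 · 3 · 1 · 0 · 1
1 · 2 · 2 · 3 · 2
1 · 3 · 3 · 2 · 3
0 · 3 · 3 · 1 · 0
gen 8: 1 · 3 · 1 · 1 · 1
1 · 2 · 3 · 0 · 3
1 · 3 · 3 · 3 · 3
0 · 3 · 3 · 1 · 0
gen 9: 1 · 3 · 1 · 1 · 1
1 · 2 · 3 · 1 · 3
1 · 3 · 3 · 3 · 3
0 · 3 · 3 · 1 · 0
gen 10: 1 · 3 · 1 · 1 · 1
1 · 2 · 3 · 2 · 3
1 · 3 · 3 · 3 · 3
0 · 3 · 3 · 1 · 0

1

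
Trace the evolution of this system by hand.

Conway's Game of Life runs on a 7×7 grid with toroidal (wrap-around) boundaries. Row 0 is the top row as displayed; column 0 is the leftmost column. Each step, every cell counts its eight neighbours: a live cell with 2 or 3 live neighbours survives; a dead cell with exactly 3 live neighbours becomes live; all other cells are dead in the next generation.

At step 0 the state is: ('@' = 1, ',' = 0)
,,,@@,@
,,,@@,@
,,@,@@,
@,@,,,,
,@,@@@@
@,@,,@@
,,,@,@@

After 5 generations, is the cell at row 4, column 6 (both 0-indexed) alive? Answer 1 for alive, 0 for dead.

k=0  ,,,@@,@
,,,@@,@
,,@,@@,
@,@,,,,
,@,@@@@
@,@,,@@
,,,@,@@
k=1  @,@,,,@
,,@,,,@
,@@,@@@
@,@,,,,
,,,@@,,
,@@,,,,
,,@@,,,
k=2  @,@,,,@
,,@,,,,
,,@,,@@
@,@,,,@
,,,@,,,
,@,,@,,
@,,@,,,
k=3  @,@@,,@
@,@@,@,
@,@@,@@
@@@@,@@
@@@@,,,
,,@@@,,
@,@@,,@
k=4  ,,,,,@,
,,,,,@,
,,,,,,,
,,,,,@,
,,,,,@,
,,,,@,@
@,,,,@@
k=5  ,,,,@@,
,,,,,,,
,,,,,,,
,,,,,,,
,,,,@@@
@,,,@,,
@,,,@,,

1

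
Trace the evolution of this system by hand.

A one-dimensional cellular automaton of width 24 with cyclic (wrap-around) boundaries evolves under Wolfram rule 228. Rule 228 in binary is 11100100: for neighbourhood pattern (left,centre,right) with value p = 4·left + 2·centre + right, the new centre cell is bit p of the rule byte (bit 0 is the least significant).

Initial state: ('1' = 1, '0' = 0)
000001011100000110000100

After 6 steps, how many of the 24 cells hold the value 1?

3

t=0: 000001011100000110000100
t=1: 000001101100000010000100
t=2: 000000110100000010000100
t=3: 000000011100000010000100
t=4: 000000001100000010000100
t=5: 000000000100000010000100
t=6: 000000000100000010000100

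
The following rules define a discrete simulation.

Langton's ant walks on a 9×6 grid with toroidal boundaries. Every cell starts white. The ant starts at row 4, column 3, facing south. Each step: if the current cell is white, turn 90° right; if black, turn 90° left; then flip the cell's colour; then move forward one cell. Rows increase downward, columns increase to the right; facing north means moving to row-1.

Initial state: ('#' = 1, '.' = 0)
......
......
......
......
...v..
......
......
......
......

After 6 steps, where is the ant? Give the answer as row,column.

5,4

0) ......
......
......
......
...v..
......
......
......
......
1) ......
......
......
......
..<#..
......
......
......
......
2) ......
......
......
..^...
..##..
......
......
......
......
3) ......
......
......
..#>..
..##..
......
......
......
......
4) ......
......
......
..##..
..#v..
......
......
......
......
5) ......
......
......
..##..
..#.>.
......
......
......
......
6) ......
......
......
..##..
..#.#.
....v.
......
......
......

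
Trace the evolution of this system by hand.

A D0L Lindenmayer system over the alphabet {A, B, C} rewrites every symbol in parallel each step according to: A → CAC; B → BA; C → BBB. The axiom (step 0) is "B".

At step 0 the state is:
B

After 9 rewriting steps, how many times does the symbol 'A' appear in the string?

k=0  B
k=1  BA
k=2  BACAC
k=3  BACACBBBCACBBB
k=4  BACACBBBCACBBBBABABABBBCACBBBBABABA
k=5  BACACBBBCACBBBBABABABBBCACBBBBABABABACACBACACBACACBABABABBBCACBBBBABABABACACBACACBACAC
k=6  BACACBBBCACBBBBABABABBBCACBBBBABABABACACBACACBACACBABABABB…ABACACBACACBACACBACACBBBCACBBBBACACBBBCACBBBBACACBBBCACBBB  (len 221)
k=7  BACACBBBCACBBBBABABABBBCACBBBBABABABACACBACACBACACBABABABB…BBBABABABBBCACBBBBABABABACACBBBCACBBBBABABABBBCACBBBBABABA  (len 566)
k=8  BACACBBBCACBBBBABABABBBCACBBBBABABABACACBACACBACACBABABABB…BBABABABACACBACACBACACBABABABBBCACBBBBABABABACACBACACBACAC  (len 1427)
k=9  BACACBBBCACBBBBABABABBBCACBBBBABABABACACBACACBACACBABABABB…ABACACBACACBACACBACACBBBCACBBBBACACBBBCACBBBBACACBBBCACBBB  (len 3614)

1101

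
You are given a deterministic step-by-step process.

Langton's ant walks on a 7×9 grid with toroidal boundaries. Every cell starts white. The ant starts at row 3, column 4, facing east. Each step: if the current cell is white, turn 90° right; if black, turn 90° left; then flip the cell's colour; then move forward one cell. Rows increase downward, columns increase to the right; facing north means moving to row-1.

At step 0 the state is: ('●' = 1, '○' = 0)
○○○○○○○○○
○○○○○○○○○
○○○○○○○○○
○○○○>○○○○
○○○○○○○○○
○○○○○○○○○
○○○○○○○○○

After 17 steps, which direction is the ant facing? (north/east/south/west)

gen 0: ○○○○○○○○○
○○○○○○○○○
○○○○○○○○○
○○○○>○○○○
○○○○○○○○○
○○○○○○○○○
○○○○○○○○○
gen 1: ○○○○○○○○○
○○○○○○○○○
○○○○○○○○○
○○○○●○○○○
○○○○v○○○○
○○○○○○○○○
○○○○○○○○○
gen 2: ○○○○○○○○○
○○○○○○○○○
○○○○○○○○○
○○○○●○○○○
○○○<●○○○○
○○○○○○○○○
○○○○○○○○○
gen 3: ○○○○○○○○○
○○○○○○○○○
○○○○○○○○○
○○○^●○○○○
○○○●●○○○○
○○○○○○○○○
○○○○○○○○○
gen 4: ○○○○○○○○○
○○○○○○○○○
○○○○○○○○○
○○○●>○○○○
○○○●●○○○○
○○○○○○○○○
○○○○○○○○○
gen 5: ○○○○○○○○○
○○○○○○○○○
○○○○^○○○○
○○○●○○○○○
○○○●●○○○○
○○○○○○○○○
○○○○○○○○○
gen 6: ○○○○○○○○○
○○○○○○○○○
○○○○●>○○○
○○○●○○○○○
○○○●●○○○○
○○○○○○○○○
○○○○○○○○○
gen 7: ○○○○○○○○○
○○○○○○○○○
○○○○●●○○○
○○○●○v○○○
○○○●●○○○○
○○○○○○○○○
○○○○○○○○○
gen 8: ○○○○○○○○○
○○○○○○○○○
○○○○●●○○○
○○○●<●○○○
○○○●●○○○○
○○○○○○○○○
○○○○○○○○○
gen 9: ○○○○○○○○○
○○○○○○○○○
○○○○^●○○○
○○○●●●○○○
○○○●●○○○○
○○○○○○○○○
○○○○○○○○○
gen 10: ○○○○○○○○○
○○○○○○○○○
○○○<○●○○○
○○○●●●○○○
○○○●●○○○○
○○○○○○○○○
○○○○○○○○○
gen 11: ○○○○○○○○○
○○○^○○○○○
○○○●○●○○○
○○○●●●○○○
○○○●●○○○○
○○○○○○○○○
○○○○○○○○○
gen 12: ○○○○○○○○○
○○○●>○○○○
○○○●○●○○○
○○○●●●○○○
○○○●●○○○○
○○○○○○○○○
○○○○○○○○○
gen 13: ○○○○○○○○○
○○○●●○○○○
○○○●v●○○○
○○○●●●○○○
○○○●●○○○○
○○○○○○○○○
○○○○○○○○○
gen 14: ○○○○○○○○○
○○○●●○○○○
○○○<●●○○○
○○○●●●○○○
○○○●●○○○○
○○○○○○○○○
○○○○○○○○○
gen 15: ○○○○○○○○○
○○○●●○○○○
○○○○●●○○○
○○○v●●○○○
○○○●●○○○○
○○○○○○○○○
○○○○○○○○○
gen 16: ○○○○○○○○○
○○○●●○○○○
○○○○●●○○○
○○○○>●○○○
○○○●●○○○○
○○○○○○○○○
○○○○○○○○○
gen 17: ○○○○○○○○○
○○○●●○○○○
○○○○^●○○○
○○○○○●○○○
○○○●●○○○○
○○○○○○○○○
○○○○○○○○○

north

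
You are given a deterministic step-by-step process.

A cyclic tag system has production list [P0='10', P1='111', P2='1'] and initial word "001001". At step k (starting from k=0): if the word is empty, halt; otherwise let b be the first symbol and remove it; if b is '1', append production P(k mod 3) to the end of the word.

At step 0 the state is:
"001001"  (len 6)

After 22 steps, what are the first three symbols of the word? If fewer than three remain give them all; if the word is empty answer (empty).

k=0  "001001"  (len 6)
k=1  "01001"  (len 5)
k=2  "1001"  (len 4)
k=3  "0011"  (len 4)
k=4  "011"  (len 3)
k=5  "11"  (len 2)
k=6  "11"  (len 2)
k=7  "110"  (len 3)
k=8  "10111"  (len 5)
k=9  "01111"  (len 5)
k=10  "1111"  (len 4)
k=11  "111111"  (len 6)
k=12  "111111"  (len 6)
k=13  "1111110"  (len 7)
k=14  "111110111"  (len 9)
k=15  "111101111"  (len 9)
k=16  "1110111110"  (len 10)
k=17  "110111110111"  (len 12)
k=18  "101111101111"  (len 12)
k=19  "0111110111110"  (len 13)
k=20  "111110111110"  (len 12)
k=21  "111101111101"  (len 12)
k=22  "1110111110110"  (len 13)

111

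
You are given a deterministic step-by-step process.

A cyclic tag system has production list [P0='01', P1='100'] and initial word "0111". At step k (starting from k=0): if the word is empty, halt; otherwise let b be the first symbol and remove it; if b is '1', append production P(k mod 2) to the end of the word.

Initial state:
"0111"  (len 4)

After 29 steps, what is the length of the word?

8

step 0: "0111"  (len 4)
step 1: "111"  (len 3)
step 2: "11100"  (len 5)
step 3: "110001"  (len 6)
step 4: "10001100"  (len 8)
step 5: "000110001"  (len 9)
step 6: "00110001"  (len 8)
step 7: "0110001"  (len 7)
step 8: "110001"  (len 6)
step 9: "1000101"  (len 7)
step 10: "000101100"  (len 9)
step 11: "00101100"  (len 8)
step 12: "0101100"  (len 7)
step 13: "101100"  (len 6)
step 14: "01100100"  (len 8)
step 15: "1100100"  (len 7)
step 16: "100100100"  (len 9)
step 17: "0010010001"  (len 10)
step 18: "010010001"  (len 9)
step 19: "10010001"  (len 8)
step 20: "0010001100"  (len 10)
step 21: "010001100"  (len 9)
step 22: "10001100"  (len 8)
step 23: "000110001"  (len 9)
step 24: "00110001"  (len 8)
step 25: "0110001"  (len 7)
step 26: "110001"  (len 6)
step 27: "1000101"  (len 7)
step 28: "000101100"  (len 9)
step 29: "00101100"  (len 8)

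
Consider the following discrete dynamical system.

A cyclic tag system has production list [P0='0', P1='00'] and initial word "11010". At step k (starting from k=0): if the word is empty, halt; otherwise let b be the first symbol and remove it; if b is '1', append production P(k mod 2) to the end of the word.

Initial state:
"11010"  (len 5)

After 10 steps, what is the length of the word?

0

t=0: "11010"  (len 5)
t=1: "10100"  (len 5)
t=2: "010000"  (len 6)
t=3: "10000"  (len 5)
t=4: "000000"  (len 6)
t=5: "00000"  (len 5)
t=6: "0000"  (len 4)
t=7: "000"  (len 3)
t=8: "00"  (len 2)
t=9: "0"  (len 1)
t=10: (halted — word empty)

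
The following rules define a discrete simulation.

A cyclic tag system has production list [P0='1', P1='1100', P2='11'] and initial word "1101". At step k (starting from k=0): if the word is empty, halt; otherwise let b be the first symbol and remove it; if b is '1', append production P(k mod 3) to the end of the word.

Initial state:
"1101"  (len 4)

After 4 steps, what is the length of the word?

t=0: "1101"  (len 4)
t=1: "1011"  (len 4)
t=2: "0111100"  (len 7)
t=3: "111100"  (len 6)
t=4: "111001"  (len 6)

6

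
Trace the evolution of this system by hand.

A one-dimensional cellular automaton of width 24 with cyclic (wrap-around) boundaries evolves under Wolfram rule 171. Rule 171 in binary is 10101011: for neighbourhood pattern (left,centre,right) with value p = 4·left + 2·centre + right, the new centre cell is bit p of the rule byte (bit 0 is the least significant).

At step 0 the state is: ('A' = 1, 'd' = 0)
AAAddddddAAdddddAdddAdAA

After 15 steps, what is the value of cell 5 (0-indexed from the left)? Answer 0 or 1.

1

t=0: AAAddddddAAdddddAdddAdAA
t=1: AAddAAAAAAddAAAAddAAdAAA
t=2: AddAAAAAAddAAAAddAAdAAAA
t=3: ddAAAAAAddAAAAddAAdAAAAA
t=4: dAAAAAAddAAAAddAAdAAAAAd
t=5: AAAAAAddAAAAddAAdAAAAAdd
t=6: AAAAAddAAAAddAAdAAAAAddA
t=7: AAAAddAAAAddAAdAAAAAddAA
t=8: AAAddAAAAddAAdAAAAAddAAA
t=9: AAddAAAAddAAdAAAAAddAAAA
t=10: AddAAAAddAAdAAAAAddAAAAA
t=11: ddAAAAddAAdAAAAAddAAAAAA
t=12: dAAAAddAAdAAAAAddAAAAAAd
t=13: AAAAddAAdAAAAAddAAAAAAdd
t=14: AAAddAAdAAAAAddAAAAAAddA
t=15: AAddAAdAAAAAddAAAAAAddAA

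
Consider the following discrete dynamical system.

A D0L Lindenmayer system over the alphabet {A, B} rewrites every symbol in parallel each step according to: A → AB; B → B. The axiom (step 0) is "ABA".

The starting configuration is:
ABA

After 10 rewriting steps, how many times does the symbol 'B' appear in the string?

t=0: ABA
t=1: ABBAB
t=2: ABBBABB
t=3: ABBBBABBB
t=4: ABBBBBABBBB
t=5: ABBBBBBABBBBB
t=6: ABBBBBBBABBBBBB
t=7: ABBBBBBBBABBBBBBB
t=8: ABBBBBBBBBABBBBBBBB
t=9: ABBBBBBBBBBABBBBBBBBB
t=10: ABBBBBBBBBBBABBBBBBBBBB

21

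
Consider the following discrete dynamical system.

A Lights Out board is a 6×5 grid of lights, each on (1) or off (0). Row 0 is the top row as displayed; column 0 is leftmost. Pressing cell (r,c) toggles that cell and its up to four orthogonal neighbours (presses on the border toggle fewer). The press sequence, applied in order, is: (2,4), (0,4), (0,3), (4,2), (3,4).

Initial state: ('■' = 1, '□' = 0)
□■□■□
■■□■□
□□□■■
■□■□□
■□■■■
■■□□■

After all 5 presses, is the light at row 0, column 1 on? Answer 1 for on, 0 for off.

0) □■□■□
■■□■□
□□□■■
■□■□□
■□■■■
■■□□■
1) □■□■□
■■□■■
□□□□□
■□■□■
■□■■■
■■□□■
2) □■□□■
■■□■□
□□□□□
■□■□■
■□■■■
■■□□■
3) □■■■□
■■□□□
□□□□□
■□■□■
■□■■■
■■□□■
4) □■■■□
■■□□□
□□□□□
■□□□■
■■□□■
■■■□■
5) □■■■□
■■□□□
□□□□■
■□□■□
■■□□□
■■■□■

1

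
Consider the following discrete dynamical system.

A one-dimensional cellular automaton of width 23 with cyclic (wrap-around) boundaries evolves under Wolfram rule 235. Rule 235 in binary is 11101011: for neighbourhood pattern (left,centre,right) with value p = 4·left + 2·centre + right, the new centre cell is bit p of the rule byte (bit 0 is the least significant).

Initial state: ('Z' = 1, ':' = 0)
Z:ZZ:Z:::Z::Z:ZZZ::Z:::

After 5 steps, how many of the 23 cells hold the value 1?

0) Z:ZZ:Z:::Z::Z:ZZZ::Z:::
1) :ZZZZ::ZZ::Z:ZZZZ:Z::ZZ
2) ZZZZZ:ZZZ:Z:ZZZZZZ::ZZZ
3) ZZZZZZZZZZ:ZZZZZZZ:ZZZZ
4) ZZZZZZZZZZZZZZZZZZZZZZZ
5) ZZZZZZZZZZZZZZZZZZZZZZZ

23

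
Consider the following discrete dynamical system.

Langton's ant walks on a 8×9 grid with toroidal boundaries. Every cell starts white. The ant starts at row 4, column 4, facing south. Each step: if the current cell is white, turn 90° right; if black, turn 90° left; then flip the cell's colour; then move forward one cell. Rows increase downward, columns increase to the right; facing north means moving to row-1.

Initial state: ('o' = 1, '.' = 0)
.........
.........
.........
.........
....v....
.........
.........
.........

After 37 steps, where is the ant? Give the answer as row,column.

0,5

0) .........
.........
.........
.........
....v....
.........
.........
.........
1) .........
.........
.........
.........
...<o....
.........
.........
.........
2) .........
.........
.........
...^.....
...oo....
.........
.........
.........
3) .........
.........
.........
...o>....
...oo....
.........
.........
.........
4) .........
.........
.........
...oo....
...ov....
.........
.........
.........
5) .........
.........
.........
...oo....
...o.>...
.........
.........
.........
6) .........
.........
.........
...oo....
...o.o...
.....v...
.........
.........
7) .........
.........
.........
...oo....
...o.o...
....<o...
.........
.........
8) .........
.........
.........
...oo....
...o^o...
....oo...
.........
.........
9) .........
.........
.........
...oo....
...oo>...
....oo...
.........
.........
10) .........
.........
.........
...oo^...
...oo....
....oo...
.........
.........
11) .........
.........
.........
...ooo>..
...oo....
....oo...
.........
.........
12) .........
.........
.........
...oooo..
...oo.v..
....oo...
.........
.........
13) .........
.........
.........
...oooo..
...oo<o..
....oo...
.........
.........
14) .........
.........
.........
...oo^o..
...oooo..
....oo...
.........
.........
15) .........
.........
.........
...o<.o..
...oooo..
....oo...
.........
.........
16) .........
.........
.........
...o..o..
...ovoo..
....oo...
.........
.........
17) .........
.........
.........
...o..o..
...o.>o..
....oo...
.........
.........
18) .........
.........
.........
...o.^o..
...o..o..
....oo...
.........
.........
19) .........
.........
.........
...o.o>..
...o..o..
....oo...
.........
.........
20) .........
.........
......^..
...o.o...
...o..o..
....oo...
.........
.........
21) .........
.........
......o>.
...o.o...
...o..o..
....oo...
.........
.........
22) .........
.........
......oo.
...o.o.v.
...o..o..
....oo...
.........
.........
23) .........
.........
......oo.
...o.o<o.
...o..o..
....oo...
.........
.........
24) .........
.........
......^o.
...o.ooo.
...o..o..
....oo...
.........
.........
25) .........
.........
.....<.o.
...o.ooo.
...o..o..
....oo...
.........
.........
26) .........
.....^...
.....o.o.
...o.ooo.
...o..o..
....oo...
.........
.........
27) .........
.....o>..
.....o.o.
...o.ooo.
...o..o..
....oo...
.........
.........
28) .........
.....oo..
.....ovo.
...o.ooo.
...o..o..
....oo...
.........
.........
29) .........
.....oo..
.....<oo.
...o.ooo.
...o..o..
....oo...
.........
.........
30) .........
.....oo..
......oo.
...o.voo.
...o..o..
....oo...
.........
.........
31) .........
.....oo..
......oo.
...o..>o.
...o..o..
....oo...
.........
.........
32) .........
.....oo..
......^o.
...o...o.
...o..o..
....oo...
.........
.........
33) .........
.....oo..
.....<.o.
...o...o.
...o..o..
....oo...
.........
.........
34) .........
.....^o..
.....o.o.
...o...o.
...o..o..
....oo...
.........
.........
35) .........
....<.o..
.....o.o.
...o...o.
...o..o..
....oo...
.........
.........
36) ....^....
....o.o..
.....o.o.
...o...o.
...o..o..
....oo...
.........
.........
37) ....o>...
....o.o..
.....o.o.
...o...o.
...o..o..
....oo...
.........
.........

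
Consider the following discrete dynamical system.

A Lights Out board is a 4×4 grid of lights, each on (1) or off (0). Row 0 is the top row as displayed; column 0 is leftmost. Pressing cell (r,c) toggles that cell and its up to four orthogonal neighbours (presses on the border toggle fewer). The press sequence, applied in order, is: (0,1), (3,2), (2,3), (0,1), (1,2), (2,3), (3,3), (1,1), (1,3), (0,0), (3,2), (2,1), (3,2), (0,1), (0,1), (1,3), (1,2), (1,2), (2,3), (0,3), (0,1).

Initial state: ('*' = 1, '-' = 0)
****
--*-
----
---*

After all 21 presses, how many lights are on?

4

[0] ****
--*-
----
---*
[1] ---*
-**-
----
---*
[2] ---*
-**-
--*-
-**-
[3] ---*
-***
---*
-***
[4] ****
--**
---*
-***
[5] **-*
-*--
--**
-***
[6] **-*
-*-*
----
-**-
[7] **-*
-*-*
---*
-*-*
[8] *--*
*-**
-*-*
-*-*
[9] *---
*---
-*--
-*-*
[10] -*--
----
-*--
-*-*
[11] -*--
----
-**-
--*-
[12] -*--
-*--
*---
-**-
[13] -*--
-*--
*-*-
---*
[14] *-*-
----
*-*-
---*
[15] -*--
-*--
*-*-
---*
[16] -*-*
-***
*-**
---*
[17] -***
----
*--*
---*
[18] -*-*
-***
*-**
---*
[19] -*-*
-**-
*---
----
[20] -**-
-***
*---
----
[21] *---
--**
*---
----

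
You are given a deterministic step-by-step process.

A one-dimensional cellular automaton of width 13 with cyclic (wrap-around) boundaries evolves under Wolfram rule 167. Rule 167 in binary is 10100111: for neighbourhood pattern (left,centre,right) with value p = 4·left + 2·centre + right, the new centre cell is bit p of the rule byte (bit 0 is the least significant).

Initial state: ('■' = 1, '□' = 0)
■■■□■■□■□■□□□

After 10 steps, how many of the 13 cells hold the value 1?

8

[0] ■■■□■■□■□■□□□
[1] □■□■□□■■■■□■■
[2] ■■■■□■□■■□■□□
[3] □■■□■■■□□■■□■
[4] ■□□■□■□□■□□■■
[5] □□■■■■□■■□■□■
[6] □■□■■□■□□■■■■
[7] ■■■□□■■□■□■■□
[8] □■□□■□□■■■□□■
[9] ■■□■■□■□■□□■■
[10] ■□■□□■■■■□■□■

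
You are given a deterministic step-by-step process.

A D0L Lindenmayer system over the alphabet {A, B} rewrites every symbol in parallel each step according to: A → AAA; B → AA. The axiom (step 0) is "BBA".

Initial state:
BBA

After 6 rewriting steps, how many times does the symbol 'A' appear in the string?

gen 0: BBA
gen 1: AAAAAAA
gen 2: AAAAAAAAAAAAAAAAAAAAA
gen 3: AAAAAAAAAAAAAAAAAAAAAAAAAAAAAAAAAAAAAAAAAAAAAAAAAAAAAAAAAAAAAAA
gen 4: AAAAAAAAAAAAAAAAAAAAAAAAAAAAAAAAAAAAAAAAAAAAAAAAAAAAAAAAAA…AAAAAAAAAAAAAAAAAAAAAAAAAAAAAAAAAAAAAAAAAAAAAAAAAAAAAAAAAA  (len 189)
gen 5: AAAAAAAAAAAAAAAAAAAAAAAAAAAAAAAAAAAAAAAAAAAAAAAAAAAAAAAAAA…AAAAAAAAAAAAAAAAAAAAAAAAAAAAAAAAAAAAAAAAAAAAAAAAAAAAAAAAAA  (len 567)
gen 6: AAAAAAAAAAAAAAAAAAAAAAAAAAAAAAAAAAAAAAAAAAAAAAAAAAAAAAAAAA…AAAAAAAAAAAAAAAAAAAAAAAAAAAAAAAAAAAAAAAAAAAAAAAAAAAAAAAAAA  (len 1701)

1701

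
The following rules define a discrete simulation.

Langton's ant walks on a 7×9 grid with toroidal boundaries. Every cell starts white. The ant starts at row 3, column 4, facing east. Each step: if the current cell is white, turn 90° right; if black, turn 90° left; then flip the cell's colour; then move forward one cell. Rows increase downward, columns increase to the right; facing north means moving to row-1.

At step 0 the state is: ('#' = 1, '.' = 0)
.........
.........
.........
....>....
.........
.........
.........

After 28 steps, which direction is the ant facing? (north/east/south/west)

[0] .........
.........
.........
....>....
.........
.........
.........
[1] .........
.........
.........
....#....
....v....
.........
.........
[2] .........
.........
.........
....#....
...<#....
.........
.........
[3] .........
.........
.........
...^#....
...##....
.........
.........
[4] .........
.........
.........
...#>....
...##....
.........
.........
[5] .........
.........
....^....
...#.....
...##....
.........
.........
[6] .........
.........
....#>...
...#.....
...##....
.........
.........
[7] .........
.........
....##...
...#.v...
...##....
.........
.........
[8] .........
.........
....##...
...#<#...
...##....
.........
.........
[9] .........
.........
....^#...
...###...
...##....
.........
.........
[10] .........
.........
...<.#...
...###...
...##....
.........
.........
[11] .........
...^.....
...#.#...
...###...
...##....
.........
.........
[12] .........
...#>....
...#.#...
...###...
...##....
.........
.........
[13] .........
...##....
...#v#...
...###...
...##....
.........
.........
[14] .........
...##....
...<##...
...###...
...##....
.........
.........
[15] .........
...##....
....##...
...v##...
...##....
.........
.........
[16] .........
...##....
....##...
....>#...
...##....
.........
.........
[17] .........
...##....
....^#...
.....#...
...##....
.........
.........
[18] .........
...##....
...<.#...
.....#...
...##....
.........
.........
[19] .........
...^#....
...#.#...
.....#...
...##....
.........
.........
[20] .........
..<.#....
...#.#...
.....#...
...##....
.........
.........
[21] ..^......
..#.#....
...#.#...
.....#...
...##....
.........
.........
[22] ..#>.....
..#.#....
...#.#...
.....#...
...##....
.........
.........
[23] ..##.....
..#v#....
...#.#...
.....#...
...##....
.........
.........
[24] ..##.....
..<##....
...#.#...
.....#...
...##....
.........
.........
[25] ..##.....
...##....
..v#.#...
.....#...
...##....
.........
.........
[26] ..##.....
...##....
.<##.#...
.....#...
...##....
.........
.........
[27] ..##.....
.^.##....
.###.#...
.....#...
...##....
.........
.........
[28] ..##.....
.#>##....
.###.#...
.....#...
...##....
.........
.........

east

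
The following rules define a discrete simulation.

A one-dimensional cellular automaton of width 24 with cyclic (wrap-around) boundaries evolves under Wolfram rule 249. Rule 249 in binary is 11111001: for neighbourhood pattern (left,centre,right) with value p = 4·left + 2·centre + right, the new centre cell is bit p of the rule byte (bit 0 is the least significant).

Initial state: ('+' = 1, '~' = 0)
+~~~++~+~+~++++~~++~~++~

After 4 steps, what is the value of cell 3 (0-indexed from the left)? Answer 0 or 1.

1

k=0  +~~~++~+~+~++++~~++~~++~
k=1  ~++~+++~+~++++++~+++~+++
k=2  ++++++++~+++++++++++++++
k=3  ++++++++++++++++++++++++
k=4  ++++++++++++++++++++++++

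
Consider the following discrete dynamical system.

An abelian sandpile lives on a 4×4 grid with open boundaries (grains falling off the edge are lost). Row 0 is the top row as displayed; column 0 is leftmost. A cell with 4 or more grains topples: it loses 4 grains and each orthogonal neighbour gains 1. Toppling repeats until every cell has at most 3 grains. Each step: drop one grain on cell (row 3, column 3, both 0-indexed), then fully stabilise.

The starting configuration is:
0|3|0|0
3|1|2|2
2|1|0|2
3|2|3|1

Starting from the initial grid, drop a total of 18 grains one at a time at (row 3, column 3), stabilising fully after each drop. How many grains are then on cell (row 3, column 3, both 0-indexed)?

2

step 0: 0|3|0|0
3|1|2|2
2|1|0|2
3|2|3|1
step 1: 0|3|0|0
3|1|2|2
2|1|0|2
3|2|3|2
step 2: 0|3|0|0
3|1|2|2
2|1|0|2
3|2|3|3
step 3: 0|3|0|0
3|1|2|2
2|1|1|3
3|3|0|1
step 4: 0|3|0|0
3|1|2|2
2|1|1|3
3|3|0|2
step 5: 0|3|0|0
3|1|2|2
2|1|1|3
3|3|0|3
step 6: 0|3|0|0
3|1|2|3
2|1|2|0
3|3|1|1
step 7: 0|3|0|0
3|1|2|3
2|1|2|0
3|3|1|2
step 8: 0|3|0|0
3|1|2|3
2|1|2|0
3|3|1|3
step 9: 0|3|0|0
3|1|2|3
2|1|2|1
3|3|2|0
step 10: 0|3|0|0
3|1|2|3
2|1|2|1
3|3|2|1
step 11: 0|3|0|0
3|1|2|3
2|1|2|1
3|3|2|2
step 12: 0|3|0|0
3|1|2|3
2|1|2|1
3|3|2|3
step 13: 0|3|0|0
3|1|2|3
2|1|2|2
3|3|3|0
step 14: 0|3|0|0
3|1|2|3
2|1|2|2
3|3|3|1
step 15: 0|3|0|0
3|1|2|3
2|1|2|2
3|3|3|2
step 16: 0|3|0|0
3|1|2|3
2|1|2|2
3|3|3|3
step 17: 0|3|0|0
3|1|2|3
3|2|3|3
0|1|1|1
step 18: 0|3|0|0
3|1|2|3
3|2|3|3
0|1|1|2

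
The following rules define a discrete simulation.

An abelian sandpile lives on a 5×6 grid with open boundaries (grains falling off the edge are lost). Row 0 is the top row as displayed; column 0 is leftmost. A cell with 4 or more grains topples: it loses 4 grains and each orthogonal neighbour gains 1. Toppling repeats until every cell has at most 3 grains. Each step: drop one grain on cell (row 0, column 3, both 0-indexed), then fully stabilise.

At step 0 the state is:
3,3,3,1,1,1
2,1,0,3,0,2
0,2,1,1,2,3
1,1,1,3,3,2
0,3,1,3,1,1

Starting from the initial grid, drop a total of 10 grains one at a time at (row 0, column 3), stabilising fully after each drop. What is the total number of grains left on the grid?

0) 3,3,3,1,1,1
2,1,0,3,0,2
0,2,1,1,2,3
1,1,1,3,3,2
0,3,1,3,1,1
1) 3,3,3,2,1,1
2,1,0,3,0,2
0,2,1,1,2,3
1,1,1,3,3,2
0,3,1,3,1,1
2) 3,3,3,3,1,1
2,1,0,3,0,2
0,2,1,1,2,3
1,1,1,3,3,2
0,3,1,3,1,1
3) 0,1,1,2,2,1
3,2,2,0,1,2
0,2,1,2,2,3
1,1,1,3,3,2
0,3,1,3,1,1
4) 0,1,1,3,2,1
3,2,2,0,1,2
0,2,1,2,2,3
1,1,1,3,3,2
0,3,1,3,1,1
5) 0,1,2,0,3,1
3,2,2,1,1,2
0,2,1,2,2,3
1,1,1,3,3,2
0,3,1,3,1,1
6) 0,1,2,1,3,1
3,2,2,1,1,2
0,2,1,2,2,3
1,1,1,3,3,2
0,3,1,3,1,1
7) 0,1,2,2,3,1
3,2,2,1,1,2
0,2,1,2,2,3
1,1,1,3,3,2
0,3,1,3,1,1
8) 0,1,2,3,3,1
3,2,2,1,1,2
0,2,1,2,2,3
1,1,1,3,3,2
0,3,1,3,1,1
9) 0,1,3,1,0,2
3,2,2,2,2,2
0,2,1,2,2,3
1,1,1,3,3,2
0,3,1,3,1,1
10) 0,1,3,2,0,2
3,2,2,2,2,2
0,2,1,2,2,3
1,1,1,3,3,2
0,3,1,3,1,1

51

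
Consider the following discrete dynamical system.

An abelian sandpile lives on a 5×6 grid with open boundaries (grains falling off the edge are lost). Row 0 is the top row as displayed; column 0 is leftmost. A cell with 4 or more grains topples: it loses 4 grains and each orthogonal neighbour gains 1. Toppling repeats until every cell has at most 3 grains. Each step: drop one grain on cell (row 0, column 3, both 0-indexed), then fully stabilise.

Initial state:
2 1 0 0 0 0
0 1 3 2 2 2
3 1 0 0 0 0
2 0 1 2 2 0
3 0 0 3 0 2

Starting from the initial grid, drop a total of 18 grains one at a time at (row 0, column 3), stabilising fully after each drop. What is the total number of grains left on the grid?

43

[0] 2 1 0 0 0 0
0 1 3 2 2 2
3 1 0 0 0 0
2 0 1 2 2 0
3 0 0 3 0 2
[1] 2 1 0 1 0 0
0 1 3 2 2 2
3 1 0 0 0 0
2 0 1 2 2 0
3 0 0 3 0 2
[2] 2 1 0 2 0 0
0 1 3 2 2 2
3 1 0 0 0 0
2 0 1 2 2 0
3 0 0 3 0 2
[3] 2 1 0 3 0 0
0 1 3 2 2 2
3 1 0 0 0 0
2 0 1 2 2 0
3 0 0 3 0 2
[4] 2 1 1 0 1 0
0 1 3 3 2 2
3 1 0 0 0 0
2 0 1 2 2 0
3 0 0 3 0 2
[5] 2 1 1 1 1 0
0 1 3 3 2 2
3 1 0 0 0 0
2 0 1 2 2 0
3 0 0 3 0 2
[6] 2 1 1 2 1 0
0 1 3 3 2 2
3 1 0 0 0 0
2 0 1 2 2 0
3 0 0 3 0 2
[7] 2 1 1 3 1 0
0 1 3 3 2 2
3 1 0 0 0 0
2 0 1 2 2 0
3 0 0 3 0 2
[8] 2 1 3 1 2 0
0 2 0 1 3 2
3 1 1 1 0 0
2 0 1 2 2 0
3 0 0 3 0 2
[9] 2 1 3 2 2 0
0 2 0 1 3 2
3 1 1 1 0 0
2 0 1 2 2 0
3 0 0 3 0 2
[10] 2 1 3 3 2 0
0 2 0 1 3 2
3 1 1 1 0 0
2 0 1 2 2 0
3 0 0 3 0 2
[11] 2 2 0 1 3 0
0 2 1 2 3 2
3 1 1 1 0 0
2 0 1 2 2 0
3 0 0 3 0 2
[12] 2 2 0 2 3 0
0 2 1 2 3 2
3 1 1 1 0 0
2 0 1 2 2 0
3 0 0 3 0 2
[13] 2 2 0 3 3 0
0 2 1 2 3 2
3 1 1 1 0 0
2 0 1 2 2 0
3 0 0 3 0 2
[14] 2 2 1 2 1 1
0 2 2 0 1 3
3 1 1 2 1 0
2 0 1 2 2 0
3 0 0 3 0 2
[15] 2 2 1 3 1 1
0 2 2 0 1 3
3 1 1 2 1 0
2 0 1 2 2 0
3 0 0 3 0 2
[16] 2 2 2 0 2 1
0 2 2 1 1 3
3 1 1 2 1 0
2 0 1 2 2 0
3 0 0 3 0 2
[17] 2 2 2 1 2 1
0 2 2 1 1 3
3 1 1 2 1 0
2 0 1 2 2 0
3 0 0 3 0 2
[18] 2 2 2 2 2 1
0 2 2 1 1 3
3 1 1 2 1 0
2 0 1 2 2 0
3 0 0 3 0 2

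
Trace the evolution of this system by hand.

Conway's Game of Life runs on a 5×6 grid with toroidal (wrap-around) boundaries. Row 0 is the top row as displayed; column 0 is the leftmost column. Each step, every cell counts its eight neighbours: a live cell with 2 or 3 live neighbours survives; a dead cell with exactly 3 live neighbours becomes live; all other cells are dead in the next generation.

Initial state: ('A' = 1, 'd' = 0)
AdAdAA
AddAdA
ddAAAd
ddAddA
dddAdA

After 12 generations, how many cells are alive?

gen 0: AdAdAA
AddAdA
ddAAAd
ddAddA
dddAdA
gen 1: dAAddd
Addddd
AAAddd
ddAddA
dAAAdd
gen 2: AddAdd
Addddd
AdAddA
dddddd
AddAdd
gen 3: AAdddA
Addddd
AAdddA
AAdddA
dddddd
gen 4: AAdddA
dddddd
dddddd
dAdddA
dddddd
gen 5: Addddd
Addddd
dddddd
dddddd
dAdddA
gen 6: AAdddA
dddddd
dddddd
dddddd
Addddd
gen 7: AAdddA
Addddd
dddddd
dddddd
AAdddA
gen 8: dddddd
AAdddA
dddddd
Addddd
dAdddA
gen 9: dAdddA
Addddd
dAdddA
Addddd
Addddd
gen 10: dAdddA
dAdddA
dAdddA
AAdddA
AAdddA
gen 11: dAAdAA
dAAdAA
dAAdAA
ddAdAd
ddAdAd
gen 12: dddddd
dddddd
dddddd
ddAdAd
ddAdAd

4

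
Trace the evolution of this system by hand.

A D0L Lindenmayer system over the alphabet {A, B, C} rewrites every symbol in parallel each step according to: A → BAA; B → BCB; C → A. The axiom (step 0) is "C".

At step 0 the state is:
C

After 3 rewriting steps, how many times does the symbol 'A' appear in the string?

4

[0] C
[1] A
[2] BAA
[3] BCBBAABAA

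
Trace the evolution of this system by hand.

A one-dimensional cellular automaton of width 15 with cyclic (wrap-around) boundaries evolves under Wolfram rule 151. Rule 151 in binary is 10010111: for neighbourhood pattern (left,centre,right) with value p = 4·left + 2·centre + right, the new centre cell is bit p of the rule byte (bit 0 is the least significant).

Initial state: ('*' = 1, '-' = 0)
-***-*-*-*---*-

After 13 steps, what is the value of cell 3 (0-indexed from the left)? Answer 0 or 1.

1

k=0  -***-*-*-*---*-
k=1  *-*--*-*-******
k=2  --****-*--*****
k=3  **-**--***-***-
k=4  -----**-*---*--
k=5  *****---*******
k=6  ****-***-******
k=7  ***---*---*****
k=8  **-*******-****
k=9  *---*****---***
k=10  -***-***-***-**
k=11  --*---*---*----
k=12  ***************
k=13  ***************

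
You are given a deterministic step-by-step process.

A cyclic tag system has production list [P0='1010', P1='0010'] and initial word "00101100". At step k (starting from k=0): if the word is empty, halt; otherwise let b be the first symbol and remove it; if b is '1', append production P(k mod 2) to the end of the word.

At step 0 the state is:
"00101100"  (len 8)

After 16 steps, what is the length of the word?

20

step 0: "00101100"  (len 8)
step 1: "0101100"  (len 7)
step 2: "101100"  (len 6)
step 3: "011001010"  (len 9)
step 4: "11001010"  (len 8)
step 5: "10010101010"  (len 11)
step 6: "00101010100010"  (len 14)
step 7: "0101010100010"  (len 13)
step 8: "101010100010"  (len 12)
step 9: "010101000101010"  (len 15)
step 10: "10101000101010"  (len 14)
step 11: "01010001010101010"  (len 17)
step 12: "1010001010101010"  (len 16)
step 13: "0100010101010101010"  (len 19)
step 14: "100010101010101010"  (len 18)
step 15: "000101010101010101010"  (len 21)
step 16: "00101010101010101010"  (len 20)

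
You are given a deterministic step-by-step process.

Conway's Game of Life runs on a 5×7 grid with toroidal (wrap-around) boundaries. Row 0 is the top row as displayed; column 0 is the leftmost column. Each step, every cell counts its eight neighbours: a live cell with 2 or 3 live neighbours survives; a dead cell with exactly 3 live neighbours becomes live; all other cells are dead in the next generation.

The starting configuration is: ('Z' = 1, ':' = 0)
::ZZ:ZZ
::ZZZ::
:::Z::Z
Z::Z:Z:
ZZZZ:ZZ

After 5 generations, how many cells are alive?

t=0: ::ZZ:ZZ
::ZZZ::
:::Z::Z
Z::Z:Z:
ZZZZ:ZZ
t=1: :::::::
::::::Z
:::::ZZ
:::Z:Z:
:::::::
t=2: :::::::
:::::ZZ
::::ZZZ
::::ZZZ
:::::::
t=3: :::::::
::::Z:Z
Z::::::
::::Z:Z
:::::Z:
t=4: :::::Z:
:::::::
Z:::::Z
:::::ZZ
:::::Z:
t=5: :::::::
::::::Z
Z::::ZZ
Z::::Z:
::::ZZ:

8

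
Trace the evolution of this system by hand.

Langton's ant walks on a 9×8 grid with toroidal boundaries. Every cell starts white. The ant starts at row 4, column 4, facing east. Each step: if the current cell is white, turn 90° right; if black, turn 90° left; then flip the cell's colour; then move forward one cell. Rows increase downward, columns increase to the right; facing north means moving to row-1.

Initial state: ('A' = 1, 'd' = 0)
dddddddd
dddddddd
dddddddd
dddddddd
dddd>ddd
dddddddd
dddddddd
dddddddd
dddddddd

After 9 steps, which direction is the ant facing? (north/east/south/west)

north

step 0: dddddddd
dddddddd
dddddddd
dddddddd
dddd>ddd
dddddddd
dddddddd
dddddddd
dddddddd
step 1: dddddddd
dddddddd
dddddddd
dddddddd
ddddAddd
ddddvddd
dddddddd
dddddddd
dddddddd
step 2: dddddddd
dddddddd
dddddddd
dddddddd
ddddAddd
ddd<Addd
dddddddd
dddddddd
dddddddd
step 3: dddddddd
dddddddd
dddddddd
dddddddd
ddd^Addd
dddAAddd
dddddddd
dddddddd
dddddddd
step 4: dddddddd
dddddddd
dddddddd
dddddddd
dddA>ddd
dddAAddd
dddddddd
dddddddd
dddddddd
step 5: dddddddd
dddddddd
dddddddd
dddd^ddd
dddAdddd
dddAAddd
dddddddd
dddddddd
dddddddd
step 6: dddddddd
dddddddd
dddddddd
ddddA>dd
dddAdddd
dddAAddd
dddddddd
dddddddd
dddddddd
step 7: dddddddd
dddddddd
dddddddd
ddddAAdd
dddAdvdd
dddAAddd
dddddddd
dddddddd
dddddddd
step 8: dddddddd
dddddddd
dddddddd
ddddAAdd
dddA<Add
dddAAddd
dddddddd
dddddddd
dddddddd
step 9: dddddddd
dddddddd
dddddddd
dddd^Add
dddAAAdd
dddAAddd
dddddddd
dddddddd
dddddddd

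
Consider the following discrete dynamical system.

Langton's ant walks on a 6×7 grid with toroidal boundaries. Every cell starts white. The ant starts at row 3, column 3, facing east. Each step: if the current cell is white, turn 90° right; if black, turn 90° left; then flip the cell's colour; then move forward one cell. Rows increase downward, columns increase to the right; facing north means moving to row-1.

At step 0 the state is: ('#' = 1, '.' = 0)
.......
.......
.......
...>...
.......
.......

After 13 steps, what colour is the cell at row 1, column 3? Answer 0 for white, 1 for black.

1

t=0: .......
.......
.......
...>...
.......
.......
t=1: .......
.......
.......
...#...
...v...
.......
t=2: .......
.......
.......
...#...
..<#...
.......
t=3: .......
.......
.......
..^#...
..##...
.......
t=4: .......
.......
.......
..#>...
..##...
.......
t=5: .......
.......
...^...
..#....
..##...
.......
t=6: .......
.......
...#>..
..#....
..##...
.......
t=7: .......
.......
...##..
..#.v..
..##...
.......
t=8: .......
.......
...##..
..#<#..
..##...
.......
t=9: .......
.......
...^#..
..###..
..##...
.......
t=10: .......
.......
..<.#..
..###..
..##...
.......
t=11: .......
..^....
..#.#..
..###..
..##...
.......
t=12: .......
..#>...
..#.#..
..###..
..##...
.......
t=13: .......
..##...
..#v#..
..###..
..##...
.......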